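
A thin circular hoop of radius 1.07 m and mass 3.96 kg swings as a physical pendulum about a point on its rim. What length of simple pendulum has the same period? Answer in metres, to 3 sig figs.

2.14 m

The equivalent simple-pendulum length is L_eq = I/(md), where I is about the pivot and d = 1.070 m.
I_cm = mR² = 4.534 kg·m², so I = I_cm + md² = 4.534 + 4.534 = 9.068 kg·m².
L_eq = 9.068/(3.96 × 1.070) = 2.14 m.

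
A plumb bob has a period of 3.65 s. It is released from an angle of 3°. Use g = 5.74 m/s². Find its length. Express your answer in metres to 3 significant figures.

1.94 m

From T = 2π√(L/g), L = gT²/(4π²) = 5.74 × 3.650²/(4π²) = 1.94 m.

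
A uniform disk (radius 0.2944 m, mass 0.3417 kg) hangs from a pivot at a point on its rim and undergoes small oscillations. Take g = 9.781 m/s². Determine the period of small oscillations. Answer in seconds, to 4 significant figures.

I_cm = ½mr² = 0.014808 kg·m². The pivot is at distance d = 0.2944 m from the centre of mass.
By the parallel-axis theorem, I = I_cm + md² = 0.014808 + 0.029616 = 0.044423 kg·m².
T = 2π√(I/(mgd)) = 2π√(0.044423/(0.3417 × 9.781 × 0.2944)) = 1.335 s.

1.335 s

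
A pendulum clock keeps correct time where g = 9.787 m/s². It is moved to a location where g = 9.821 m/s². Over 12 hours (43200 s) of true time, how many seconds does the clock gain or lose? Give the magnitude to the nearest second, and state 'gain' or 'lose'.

The clock's period scales as T ∝ 1/√g, so T'/T = √(9.787/9.821) = 0.998268.
In 43200 s of true time the clock registers 43200/0.998268 = 43275.0 s, so it gains 75 s.

gain 75 s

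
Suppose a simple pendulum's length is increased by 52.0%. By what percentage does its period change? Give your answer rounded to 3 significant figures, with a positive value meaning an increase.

T ∝ √L, so T'/T = √(1.520) = 1.233.
Percentage change in T = (1.233 − 1) × 100% = 23.3%.

23.3%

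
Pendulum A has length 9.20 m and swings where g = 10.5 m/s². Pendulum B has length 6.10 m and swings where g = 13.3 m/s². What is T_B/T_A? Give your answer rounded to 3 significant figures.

T = 2π√(L/g), so T_B/T_A = √((L_B/g_B)/(L_A/g_A)) = √((6.10/13.3)/(9.20/10.5)) = 0.724.

0.724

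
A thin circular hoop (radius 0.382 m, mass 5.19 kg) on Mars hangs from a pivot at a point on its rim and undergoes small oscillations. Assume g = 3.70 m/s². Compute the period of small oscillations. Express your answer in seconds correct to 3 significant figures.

2.86 s

I_cm = mr² = 0.7573 kg·m². The pivot is at distance d = 0.382 m from the centre of mass.
By the parallel-axis theorem, I = I_cm + md² = 0.7573 + 0.7573 = 1.515 kg·m².
T = 2π√(I/(mgd)) = 2π√(1.515/(5.19 × 3.70 × 0.382)) = 2.86 s.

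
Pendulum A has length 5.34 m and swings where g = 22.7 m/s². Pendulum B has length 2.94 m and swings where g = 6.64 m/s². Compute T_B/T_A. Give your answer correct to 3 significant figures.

T = 2π√(L/g), so T_B/T_A = √((L_B/g_B)/(L_A/g_A)) = √((2.94/6.64)/(5.34/22.7)) = 1.37.

1.37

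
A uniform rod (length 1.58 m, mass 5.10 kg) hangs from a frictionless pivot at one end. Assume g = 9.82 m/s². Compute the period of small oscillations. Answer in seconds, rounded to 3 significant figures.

2.06 s

For a physical pendulum T = 2π√(I/(mgd)), with d = 0.7900 m from pivot to centre of mass.
I_cm = mL²/12 = 5.10 × 1.58²/12 = 1.061 kg·m²; I = I_cm + md² = 1.061 + 5.10 × 0.7900² = 4.244 kg·m².
T = 2π√(4.244/(5.10 × 9.82 × 0.7900)) = 2.06 s.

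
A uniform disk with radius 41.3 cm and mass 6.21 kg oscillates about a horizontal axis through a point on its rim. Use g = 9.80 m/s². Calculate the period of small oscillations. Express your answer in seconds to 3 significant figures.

1.58 s

I_cm = ½mr² = 0.5296 kg·m². The pivot is at distance d = 0.413 m from the centre of mass.
By the parallel-axis theorem, I = I_cm + md² = 0.5296 + 1.059 = 1.589 kg·m².
T = 2π√(I/(mgd)) = 2π√(1.589/(6.21 × 9.80 × 0.413)) = 1.58 s.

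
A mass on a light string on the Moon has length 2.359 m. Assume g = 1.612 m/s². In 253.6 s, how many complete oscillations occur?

33

T = 2π√(L/g) = 2π√(2.359/1.612) = 7.6008 s.
Number of complete oscillations = ⌊253.6/7.6008⌋ = ⌊33.365⌋ = 33.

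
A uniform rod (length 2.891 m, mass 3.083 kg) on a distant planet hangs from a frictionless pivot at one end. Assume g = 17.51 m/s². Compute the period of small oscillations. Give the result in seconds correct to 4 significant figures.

For a physical pendulum T = 2π√(I/(mgd)), with d = 1.4455 m from pivot to centre of mass.
I_cm = mL²/12 = 3.083 × 2.891²/12 = 2.1473 kg·m²; I = I_cm + md² = 2.1473 + 3.083 × 1.4455² = 8.5891 kg·m².
T = 2π√(8.5891/(3.083 × 17.51 × 1.4455)) = 2.085 s.

2.085 s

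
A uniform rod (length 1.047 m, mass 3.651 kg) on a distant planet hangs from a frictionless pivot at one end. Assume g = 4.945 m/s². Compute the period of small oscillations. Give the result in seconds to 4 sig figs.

For a physical pendulum T = 2π√(I/(mgd)), with d = 0.52350 m from pivot to centre of mass.
I_cm = mL²/12 = 3.651 × 1.047²/12 = 0.33352 kg·m²; I = I_cm + md² = 0.33352 + 3.651 × 0.52350² = 1.3341 kg·m².
T = 2π√(1.3341/(3.651 × 4.945 × 0.52350)) = 2.361 s.

2.361 s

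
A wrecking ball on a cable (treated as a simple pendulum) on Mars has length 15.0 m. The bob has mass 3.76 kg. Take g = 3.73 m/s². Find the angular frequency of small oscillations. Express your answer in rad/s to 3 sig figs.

0.499 rad/s

ω = √(g/L) = √(3.73/15.0) = 0.499 rad/s.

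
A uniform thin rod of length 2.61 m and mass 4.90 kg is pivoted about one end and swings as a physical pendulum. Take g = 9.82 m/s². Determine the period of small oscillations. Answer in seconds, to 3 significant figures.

2.64 s

For a physical pendulum T = 2π√(I/(mgd)), with d = 1.305 m from pivot to centre of mass.
I_cm = mL²/12 = 4.90 × 2.61²/12 = 2.782 kg·m²; I = I_cm + md² = 2.782 + 4.90 × 1.305² = 11.13 kg·m².
T = 2π√(11.13/(4.90 × 9.82 × 1.305)) = 2.64 s.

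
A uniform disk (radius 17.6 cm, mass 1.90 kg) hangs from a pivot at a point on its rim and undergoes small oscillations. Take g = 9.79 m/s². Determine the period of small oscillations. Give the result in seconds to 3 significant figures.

1.03 s

I_cm = ½mr² = 0.02943 kg·m². The pivot is at distance d = 0.176 m from the centre of mass.
By the parallel-axis theorem, I = I_cm + md² = 0.02943 + 0.05885 = 0.08828 kg·m².
T = 2π√(I/(mgd)) = 2π√(0.08828/(1.90 × 9.79 × 0.176)) = 1.03 s.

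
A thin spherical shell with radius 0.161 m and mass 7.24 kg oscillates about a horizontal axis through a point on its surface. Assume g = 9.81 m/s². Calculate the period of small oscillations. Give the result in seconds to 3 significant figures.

I_cm = (2/3)mr² = 0.1251 kg·m². The pivot is at distance d = 0.161 m from the centre of mass.
By the parallel-axis theorem, I = I_cm + md² = 0.1251 + 0.1877 = 0.3128 kg·m².
T = 2π√(I/(mgd)) = 2π√(0.3128/(7.24 × 9.81 × 0.161)) = 1.04 s.

1.04 s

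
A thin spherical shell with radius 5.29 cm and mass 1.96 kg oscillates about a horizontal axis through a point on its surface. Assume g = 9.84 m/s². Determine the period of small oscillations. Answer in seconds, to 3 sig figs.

0.595 s

I_cm = (2/3)mr² = 0.003657 kg·m². The pivot is at distance d = 0.0529 m from the centre of mass.
By the parallel-axis theorem, I = I_cm + md² = 0.003657 + 0.005485 = 0.009141 kg·m².
T = 2π√(I/(mgd)) = 2π√(0.009141/(1.96 × 9.84 × 0.0529)) = 0.595 s.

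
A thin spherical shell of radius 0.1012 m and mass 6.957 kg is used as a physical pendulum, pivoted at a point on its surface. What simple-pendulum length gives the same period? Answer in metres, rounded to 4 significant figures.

0.1687 m

The equivalent simple-pendulum length is L_eq = I/(md), where I is about the pivot and d = 0.10120 m.
I_cm = (2/3)mR² = 0.047500 kg·m², so I = I_cm + md² = 0.047500 + 0.071250 = 0.11875 kg·m².
L_eq = 0.11875/(6.957 × 0.10120) = 0.1687 m.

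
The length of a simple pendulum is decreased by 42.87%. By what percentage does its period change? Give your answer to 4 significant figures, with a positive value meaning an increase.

T ∝ √L, so T'/T = √(0.57130) = 0.75584.
Percentage change in T = (0.75584 − 1) × 100% = -24.42%.

-24.42%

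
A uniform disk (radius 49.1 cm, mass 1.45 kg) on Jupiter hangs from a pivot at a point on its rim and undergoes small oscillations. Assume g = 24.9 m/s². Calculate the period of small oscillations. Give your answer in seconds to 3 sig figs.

1.08 s

I_cm = ½mr² = 0.1748 kg·m². The pivot is at distance d = 0.491 m from the centre of mass.
By the parallel-axis theorem, I = I_cm + md² = 0.1748 + 0.3496 = 0.5244 kg·m².
T = 2π√(I/(mgd)) = 2π√(0.5244/(1.45 × 24.9 × 0.491)) = 1.08 s.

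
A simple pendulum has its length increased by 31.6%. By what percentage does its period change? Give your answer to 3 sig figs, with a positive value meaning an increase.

14.7%

T ∝ √L, so T'/T = √(1.316) = 1.147.
Percentage change in T = (1.147 − 1) × 100% = 14.7%.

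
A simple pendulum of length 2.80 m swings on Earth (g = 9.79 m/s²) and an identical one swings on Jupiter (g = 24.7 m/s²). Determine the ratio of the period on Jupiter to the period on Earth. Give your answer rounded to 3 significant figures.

T ∝ 1/√g, so T₂/T₁ = √(g₁/g₂) = √(9.79/24.7) = 0.630.

0.630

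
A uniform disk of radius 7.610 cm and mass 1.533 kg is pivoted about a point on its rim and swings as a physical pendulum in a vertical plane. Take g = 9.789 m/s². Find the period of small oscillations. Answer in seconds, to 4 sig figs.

0.6785 s

I_cm = ½mr² = 0.0044390 kg·m². The pivot is at distance d = 0.07610 m from the centre of mass.
By the parallel-axis theorem, I = I_cm + md² = 0.0044390 + 0.0088779 = 0.013317 kg·m².
T = 2π√(I/(mgd)) = 2π√(0.013317/(1.533 × 9.789 × 0.07610)) = 0.6785 s.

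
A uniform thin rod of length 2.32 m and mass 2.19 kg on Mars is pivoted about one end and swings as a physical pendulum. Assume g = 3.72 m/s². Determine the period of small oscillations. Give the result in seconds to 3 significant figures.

For a physical pendulum T = 2π√(I/(mgd)), with d = 1.160 m from pivot to centre of mass.
I_cm = mL²/12 = 2.19 × 2.32²/12 = 0.9823 kg·m²; I = I_cm + md² = 0.9823 + 2.19 × 1.160² = 3.929 kg·m².
T = 2π√(3.929/(2.19 × 3.72 × 1.160)) = 4.05 s.

4.05 s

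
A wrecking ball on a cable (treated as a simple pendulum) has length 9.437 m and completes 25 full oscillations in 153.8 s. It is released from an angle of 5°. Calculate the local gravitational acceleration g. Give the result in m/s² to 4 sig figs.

9.844 m/s²

T = 153.8/25 = 6.1520 s.
From T = 2π√(L/g), g = 4π²L/T² = 4π² × 9.437/6.1520² = 9.844 m/s².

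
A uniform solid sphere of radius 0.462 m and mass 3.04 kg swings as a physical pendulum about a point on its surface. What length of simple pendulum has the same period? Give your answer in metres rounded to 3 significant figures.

0.647 m

The equivalent simple-pendulum length is L_eq = I/(md), where I is about the pivot and d = 0.4620 m.
I_cm = (2/5)mR² = 0.2595 kg·m², so I = I_cm + md² = 0.2595 + 0.6489 = 0.9084 kg·m².
L_eq = 0.9084/(3.04 × 0.4620) = 0.647 m.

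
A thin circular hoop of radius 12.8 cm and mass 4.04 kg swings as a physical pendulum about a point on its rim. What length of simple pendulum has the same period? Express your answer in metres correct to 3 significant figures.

The equivalent simple-pendulum length is L_eq = I/(md), where I is about the pivot and d = 0.1280 m.
I_cm = mR² = 0.06619 kg·m², so I = I_cm + md² = 0.06619 + 0.06619 = 0.1324 kg·m².
L_eq = 0.1324/(4.04 × 0.1280) = 0.256 m.

0.256 m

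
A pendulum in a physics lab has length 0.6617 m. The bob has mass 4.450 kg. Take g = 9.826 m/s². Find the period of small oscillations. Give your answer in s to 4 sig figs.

T = 2π√(L/g) = 2π√(0.6617/9.826) = 2π × 0.25950 = 1.631 s.

1.631 s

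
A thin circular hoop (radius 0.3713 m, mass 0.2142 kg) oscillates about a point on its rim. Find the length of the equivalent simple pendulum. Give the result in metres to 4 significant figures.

0.7426 m

The equivalent simple-pendulum length is L_eq = I/(md), where I is about the pivot and d = 0.37130 m.
I_cm = mR² = 0.029530 kg·m², so I = I_cm + md² = 0.029530 + 0.029530 = 0.059061 kg·m².
L_eq = 0.059061/(0.2142 × 0.37130) = 0.7426 m.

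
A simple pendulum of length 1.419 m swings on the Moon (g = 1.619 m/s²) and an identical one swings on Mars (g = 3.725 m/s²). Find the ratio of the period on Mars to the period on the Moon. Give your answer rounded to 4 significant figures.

0.6593

T ∝ 1/√g, so T₂/T₁ = √(g₁/g₂) = √(1.619/3.725) = 0.6593.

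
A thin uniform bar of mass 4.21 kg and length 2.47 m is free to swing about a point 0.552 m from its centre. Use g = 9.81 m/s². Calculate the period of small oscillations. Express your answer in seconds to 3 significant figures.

2.43 s

For a physical pendulum T = 2π√(I/(mgd)), with d = 0.5520 m from pivot to centre of mass.
I_cm = mL²/12 = 4.21 × 2.47²/12 = 2.140 kg·m²; I = I_cm + md² = 2.140 + 4.21 × 0.5520² = 3.423 kg·m².
T = 2π√(3.423/(4.21 × 9.81 × 0.5520)) = 2.43 s.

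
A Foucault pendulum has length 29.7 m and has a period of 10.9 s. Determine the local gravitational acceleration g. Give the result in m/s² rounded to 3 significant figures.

From T = 2π√(L/g), g = 4π²L/T² = 4π² × 29.7/10.90² = 9.87 m/s².

9.87 m/s²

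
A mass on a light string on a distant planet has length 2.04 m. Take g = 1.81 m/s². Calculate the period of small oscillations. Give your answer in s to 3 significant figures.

6.67 s

T = 2π√(L/g) = 2π√(2.04/1.81) = 2π × 1.062 = 6.67 s.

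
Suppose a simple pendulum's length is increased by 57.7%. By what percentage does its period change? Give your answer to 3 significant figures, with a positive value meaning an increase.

T ∝ √L, so T'/T = √(1.577) = 1.256.
Percentage change in T = (1.256 − 1) × 100% = 25.6%.

25.6%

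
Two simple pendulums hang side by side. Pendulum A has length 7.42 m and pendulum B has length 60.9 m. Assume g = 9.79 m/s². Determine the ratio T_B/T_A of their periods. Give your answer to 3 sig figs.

2.86

T ∝ √L, so T_B/T_A = √(L_B/L_A) = √(60.9/7.42) = 2.86.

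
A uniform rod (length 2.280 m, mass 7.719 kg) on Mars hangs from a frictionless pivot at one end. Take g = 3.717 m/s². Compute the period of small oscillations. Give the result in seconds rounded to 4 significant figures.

4.018 s

For a physical pendulum T = 2π√(I/(mgd)), with d = 1.1400 m from pivot to centre of mass.
I_cm = mL²/12 = 7.719 × 2.280²/12 = 3.3439 kg·m²; I = I_cm + md² = 3.3439 + 7.719 × 1.1400² = 13.375 kg·m².
T = 2π√(13.375/(7.719 × 3.717 × 1.1400)) = 4.018 s.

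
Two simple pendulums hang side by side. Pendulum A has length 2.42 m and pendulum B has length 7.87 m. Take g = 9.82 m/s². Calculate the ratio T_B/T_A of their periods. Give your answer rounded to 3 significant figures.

1.80

T ∝ √L, so T_B/T_A = √(L_B/L_A) = √(7.87/2.42) = 1.80.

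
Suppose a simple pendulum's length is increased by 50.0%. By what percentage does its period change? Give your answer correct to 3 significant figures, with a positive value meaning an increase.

22.5%

T ∝ √L, so T'/T = √(1.500) = 1.225.
Percentage change in T = (1.225 − 1) × 100% = 22.5%.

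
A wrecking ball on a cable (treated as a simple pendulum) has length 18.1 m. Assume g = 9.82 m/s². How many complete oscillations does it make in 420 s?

T = 2π√(L/g) = 2π√(18.1/9.82) = 8.530 s.
Number of complete oscillations = ⌊420/8.530⌋ = ⌊49.24⌋ = 49.

49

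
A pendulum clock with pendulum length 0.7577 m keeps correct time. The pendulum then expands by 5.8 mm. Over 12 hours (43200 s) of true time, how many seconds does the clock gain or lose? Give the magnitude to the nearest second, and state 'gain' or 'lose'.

lose 164 s

T ∝ √L, so T'/T = √(0.76350/0.7577) = 1.00382.
In 43200 s of true time the clock registers 43200/1.00382 = 43035.6 s, so it loses 164 s.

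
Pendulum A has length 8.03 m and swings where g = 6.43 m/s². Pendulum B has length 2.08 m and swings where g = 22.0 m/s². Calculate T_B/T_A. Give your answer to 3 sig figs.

T = 2π√(L/g), so T_B/T_A = √((L_B/g_B)/(L_A/g_A)) = √((2.08/22.0)/(8.03/6.43)) = 0.275.

0.275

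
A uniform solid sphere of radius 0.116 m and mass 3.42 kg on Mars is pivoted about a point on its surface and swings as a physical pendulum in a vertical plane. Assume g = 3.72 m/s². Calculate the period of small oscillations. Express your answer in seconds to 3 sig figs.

I_cm = (2/5)mr² = 0.01841 kg·m². The pivot is at distance d = 0.116 m from the centre of mass.
By the parallel-axis theorem, I = I_cm + md² = 0.01841 + 0.04602 = 0.06443 kg·m².
T = 2π√(I/(mgd)) = 2π√(0.06443/(3.42 × 3.72 × 0.116)) = 1.31 s.

1.31 s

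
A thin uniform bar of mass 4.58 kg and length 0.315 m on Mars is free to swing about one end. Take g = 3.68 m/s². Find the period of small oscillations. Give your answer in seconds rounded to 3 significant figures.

1.50 s

For a physical pendulum T = 2π√(I/(mgd)), with d = 0.1575 m from pivot to centre of mass.
I_cm = mL²/12 = 4.58 × 0.315²/12 = 0.03787 kg·m²; I = I_cm + md² = 0.03787 + 4.58 × 0.1575² = 0.1515 kg·m².
T = 2π√(0.1515/(4.58 × 3.68 × 0.1575)) = 1.50 s.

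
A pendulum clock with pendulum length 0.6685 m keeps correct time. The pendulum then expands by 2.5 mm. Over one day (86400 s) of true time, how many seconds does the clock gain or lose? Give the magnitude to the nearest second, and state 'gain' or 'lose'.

lose 161 s

T ∝ √L, so T'/T = √(0.67100/0.6685) = 1.00187.
In 86400 s of true time the clock registers 86400/1.00187 = 86238.9 s, so it loses 161 s.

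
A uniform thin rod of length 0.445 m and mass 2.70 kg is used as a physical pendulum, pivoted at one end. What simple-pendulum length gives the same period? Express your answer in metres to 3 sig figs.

0.297 m

The equivalent simple-pendulum length is L_eq = I/(md), where I is about the pivot and d = 0.2225 m.
I_cm = (1/12)mL² = 0.04456 kg·m², so I = I_cm + md² = 0.04456 + 0.1337 = 0.1782 kg·m².
L_eq = 0.1782/(2.70 × 0.2225) = 0.297 m.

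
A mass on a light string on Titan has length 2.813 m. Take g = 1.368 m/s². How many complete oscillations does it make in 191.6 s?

T = 2π√(L/g) = 2π√(2.813/1.368) = 9.0099 s.
Number of complete oscillations = ⌊191.6/9.0099⌋ = ⌊21.265⌋ = 21.

21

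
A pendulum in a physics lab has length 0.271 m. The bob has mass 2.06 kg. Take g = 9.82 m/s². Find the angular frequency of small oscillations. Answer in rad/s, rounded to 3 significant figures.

6.02 rad/s

ω = √(g/L) = √(9.82/0.271) = 6.02 rad/s.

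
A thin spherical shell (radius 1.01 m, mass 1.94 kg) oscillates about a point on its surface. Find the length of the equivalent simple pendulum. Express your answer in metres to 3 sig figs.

1.68 m

The equivalent simple-pendulum length is L_eq = I/(md), where I is about the pivot and d = 1.010 m.
I_cm = (2/3)mR² = 1.319 kg·m², so I = I_cm + md² = 1.319 + 1.979 = 3.298 kg·m².
L_eq = 3.298/(1.94 × 1.010) = 1.68 m.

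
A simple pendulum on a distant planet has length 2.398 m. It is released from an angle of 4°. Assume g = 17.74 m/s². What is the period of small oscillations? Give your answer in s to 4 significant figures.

2.310 s

T = 2π√(L/g) = 2π√(2.398/17.74) = 2π × 0.36766 = 2.310 s.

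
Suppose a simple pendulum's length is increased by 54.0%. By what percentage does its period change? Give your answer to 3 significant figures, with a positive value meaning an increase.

T ∝ √L, so T'/T = √(1.540) = 1.241.
Percentage change in T = (1.241 − 1) × 100% = 24.1%.

24.1%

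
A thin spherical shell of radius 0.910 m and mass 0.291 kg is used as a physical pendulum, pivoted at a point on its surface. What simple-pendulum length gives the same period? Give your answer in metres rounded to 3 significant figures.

1.52 m

The equivalent simple-pendulum length is L_eq = I/(md), where I is about the pivot and d = 0.9100 m.
I_cm = (2/3)mR² = 0.1607 kg·m², so I = I_cm + md² = 0.1607 + 0.2410 = 0.4016 kg·m².
L_eq = 0.4016/(0.291 × 0.9100) = 1.52 m.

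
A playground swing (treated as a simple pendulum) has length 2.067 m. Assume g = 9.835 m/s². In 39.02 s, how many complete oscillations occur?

13

T = 2π√(L/g) = 2π√(2.067/9.835) = 2.8805 s.
Number of complete oscillations = ⌊39.02/2.8805⌋ = ⌊13.546⌋ = 13.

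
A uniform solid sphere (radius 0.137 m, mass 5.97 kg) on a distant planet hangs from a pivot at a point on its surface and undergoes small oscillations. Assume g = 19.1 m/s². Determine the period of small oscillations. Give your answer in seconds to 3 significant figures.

I_cm = (2/5)mr² = 0.04482 kg·m². The pivot is at distance d = 0.137 m from the centre of mass.
By the parallel-axis theorem, I = I_cm + md² = 0.04482 + 0.1121 = 0.1569 kg·m².
T = 2π√(I/(mgd)) = 2π√(0.1569/(5.97 × 19.1 × 0.137)) = 0.630 s.

0.630 s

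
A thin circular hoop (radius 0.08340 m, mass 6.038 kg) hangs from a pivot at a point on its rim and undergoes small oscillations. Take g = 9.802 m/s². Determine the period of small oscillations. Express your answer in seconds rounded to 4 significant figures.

0.8196 s

I_cm = mr² = 0.041998 kg·m². The pivot is at distance d = 0.08340 m from the centre of mass.
By the parallel-axis theorem, I = I_cm + md² = 0.041998 + 0.041998 = 0.083995 kg·m².
T = 2π√(I/(mgd)) = 2π√(0.083995/(6.038 × 9.802 × 0.08340)) = 0.8196 s.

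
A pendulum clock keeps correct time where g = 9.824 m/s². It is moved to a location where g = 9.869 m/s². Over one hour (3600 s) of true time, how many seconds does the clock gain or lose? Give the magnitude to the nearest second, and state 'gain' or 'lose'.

gain 8 s

The clock's period scales as T ∝ 1/√g, so T'/T = √(9.824/9.869) = 0.997718.
In 3600 s of true time the clock registers 3600/0.997718 = 3608.2 s, so it gains 8 s.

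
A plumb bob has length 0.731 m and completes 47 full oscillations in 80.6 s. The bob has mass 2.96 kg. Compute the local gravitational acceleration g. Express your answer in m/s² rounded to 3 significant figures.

9.81 m/s²

T = 80.6/47 = 1.715 s.
From T = 2π√(L/g), g = 4π²L/T² = 4π² × 0.731/1.715² = 9.81 m/s².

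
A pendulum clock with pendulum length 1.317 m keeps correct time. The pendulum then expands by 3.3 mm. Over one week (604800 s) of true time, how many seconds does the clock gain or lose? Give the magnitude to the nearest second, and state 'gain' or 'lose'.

T ∝ √L, so T'/T = √(1.32030/1.317) = 1.00125.
In 604800 s of true time the clock registers 604800/1.00125 = 604043.7 s, so it loses 756 s.

lose 756 s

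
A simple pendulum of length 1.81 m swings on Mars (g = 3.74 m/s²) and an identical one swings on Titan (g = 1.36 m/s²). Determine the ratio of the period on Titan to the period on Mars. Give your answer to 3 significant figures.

T ∝ 1/√g, so T₂/T₁ = √(g₁/g₂) = √(3.74/1.36) = 1.66.

1.66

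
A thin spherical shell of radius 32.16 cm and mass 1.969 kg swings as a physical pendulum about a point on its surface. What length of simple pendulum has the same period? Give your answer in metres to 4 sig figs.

The equivalent simple-pendulum length is L_eq = I/(md), where I is about the pivot and d = 0.32160 m.
I_cm = (2/3)mR² = 0.13576 kg·m², so I = I_cm + md² = 0.13576 + 0.20365 = 0.33941 kg·m².
L_eq = 0.33941/(1.969 × 0.32160) = 0.5360 m.

0.5360 m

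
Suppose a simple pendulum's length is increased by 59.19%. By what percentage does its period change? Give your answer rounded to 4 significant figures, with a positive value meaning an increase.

26.17%

T ∝ √L, so T'/T = √(1.5919) = 1.2617.
Percentage change in T = (1.2617 − 1) × 100% = 26.17%.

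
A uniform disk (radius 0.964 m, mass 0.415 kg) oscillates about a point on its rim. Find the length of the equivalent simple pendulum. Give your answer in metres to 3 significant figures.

The equivalent simple-pendulum length is L_eq = I/(md), where I is about the pivot and d = 0.9640 m.
I_cm = ½mR² = 0.1928 kg·m², so I = I_cm + md² = 0.1928 + 0.3857 = 0.5785 kg·m².
L_eq = 0.5785/(0.415 × 0.9640) = 1.45 m.

1.45 m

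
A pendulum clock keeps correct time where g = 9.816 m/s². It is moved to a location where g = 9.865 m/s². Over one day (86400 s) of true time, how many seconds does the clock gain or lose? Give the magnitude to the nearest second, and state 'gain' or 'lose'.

The clock's period scales as T ∝ 1/√g, so T'/T = √(9.816/9.865) = 0.997513.
In 86400 s of true time the clock registers 86400/0.997513 = 86615.4 s, so it gains 215 s.

gain 215 s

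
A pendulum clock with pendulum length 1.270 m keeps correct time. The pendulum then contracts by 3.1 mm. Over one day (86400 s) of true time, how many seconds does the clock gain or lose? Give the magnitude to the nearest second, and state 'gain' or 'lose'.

T ∝ √L, so T'/T = √(1.26690/1.270) = 0.998779.
In 86400 s of true time the clock registers 86400/0.998779 = 86505.6 s, so it gains 106 s.

gain 106 s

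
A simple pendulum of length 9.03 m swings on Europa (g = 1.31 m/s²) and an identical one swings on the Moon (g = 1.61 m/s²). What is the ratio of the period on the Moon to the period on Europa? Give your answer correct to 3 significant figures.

T ∝ 1/√g, so T₂/T₁ = √(g₁/g₂) = √(1.31/1.61) = 0.902.

0.902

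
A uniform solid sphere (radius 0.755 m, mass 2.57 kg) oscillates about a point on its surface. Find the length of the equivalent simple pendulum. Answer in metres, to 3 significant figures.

The equivalent simple-pendulum length is L_eq = I/(md), where I is about the pivot and d = 0.7550 m.
I_cm = (2/5)mR² = 0.5860 kg·m², so I = I_cm + md² = 0.5860 + 1.465 = 2.051 kg·m².
L_eq = 2.051/(2.57 × 0.7550) = 1.06 m.

1.06 m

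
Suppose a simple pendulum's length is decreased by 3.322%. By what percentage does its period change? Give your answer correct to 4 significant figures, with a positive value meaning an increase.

-1.675%

T ∝ √L, so T'/T = √(0.96678) = 0.98325.
Percentage change in T = (0.98325 − 1) × 100% = -1.675%.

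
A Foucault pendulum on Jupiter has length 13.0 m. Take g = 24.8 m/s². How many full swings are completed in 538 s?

T = 2π√(L/g) = 2π√(13.0/24.8) = 4.549 s.
Number of complete oscillations = ⌊538/4.549⌋ = ⌊118.3⌋ = 118.

118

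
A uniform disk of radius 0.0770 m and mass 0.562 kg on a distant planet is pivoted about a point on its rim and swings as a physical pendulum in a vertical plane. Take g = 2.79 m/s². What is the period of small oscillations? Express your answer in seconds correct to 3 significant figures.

I_cm = ½mr² = 0.001666 kg·m². The pivot is at distance d = 0.0770 m from the centre of mass.
By the parallel-axis theorem, I = I_cm + md² = 0.001666 + 0.003332 = 0.004998 kg·m².
T = 2π√(I/(mgd)) = 2π√(0.004998/(0.562 × 2.79 × 0.0770)) = 1.28 s.

1.28 s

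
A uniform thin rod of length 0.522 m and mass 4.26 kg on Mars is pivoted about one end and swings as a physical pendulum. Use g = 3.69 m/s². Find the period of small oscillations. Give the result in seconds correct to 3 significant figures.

For a physical pendulum T = 2π√(I/(mgd)), with d = 0.2610 m from pivot to centre of mass.
I_cm = mL²/12 = 4.26 × 0.522²/12 = 0.09673 kg·m²; I = I_cm + md² = 0.09673 + 4.26 × 0.2610² = 0.3869 kg·m².
T = 2π√(0.3869/(4.26 × 3.69 × 0.2610)) = 1.93 s.

1.93 s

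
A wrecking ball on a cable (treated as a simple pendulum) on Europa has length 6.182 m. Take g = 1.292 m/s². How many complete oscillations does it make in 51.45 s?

3

T = 2π√(L/g) = 2π√(6.182/1.292) = 13.744 s.
Number of complete oscillations = ⌊51.45/13.744⌋ = ⌊3.7435⌋ = 3.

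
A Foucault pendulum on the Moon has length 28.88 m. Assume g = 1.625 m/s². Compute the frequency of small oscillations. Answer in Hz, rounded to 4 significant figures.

T = 2π√(L/g) = 2π√(28.88/1.625) = 26.488 s, so f = 1/T = 0.03775 Hz.

0.03775 Hz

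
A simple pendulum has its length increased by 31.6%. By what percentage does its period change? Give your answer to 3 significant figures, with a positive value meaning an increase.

14.7%

T ∝ √L, so T'/T = √(1.316) = 1.147.
Percentage change in T = (1.147 − 1) × 100% = 14.7%.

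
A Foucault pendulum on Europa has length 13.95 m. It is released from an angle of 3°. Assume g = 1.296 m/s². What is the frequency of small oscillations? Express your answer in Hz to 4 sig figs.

0.04851 Hz

T = 2π√(L/g) = 2π√(13.95/1.296) = 20.614 s, so f = 1/T = 0.04851 Hz.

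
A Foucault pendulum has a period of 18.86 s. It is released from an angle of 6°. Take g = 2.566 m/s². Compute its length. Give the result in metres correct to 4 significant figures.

23.12 m

From T = 2π√(L/g), L = gT²/(4π²) = 2.566 × 18.860²/(4π²) = 23.12 m.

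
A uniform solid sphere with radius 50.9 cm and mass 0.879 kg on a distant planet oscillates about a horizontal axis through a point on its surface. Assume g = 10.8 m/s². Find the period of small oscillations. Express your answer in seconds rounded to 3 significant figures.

1.61 s

I_cm = (2/5)mr² = 0.09109 kg·m². The pivot is at distance d = 0.509 m from the centre of mass.
By the parallel-axis theorem, I = I_cm + md² = 0.09109 + 0.2277 = 0.3188 kg·m².
T = 2π√(I/(mgd)) = 2π√(0.3188/(0.879 × 10.8 × 0.509)) = 1.61 s.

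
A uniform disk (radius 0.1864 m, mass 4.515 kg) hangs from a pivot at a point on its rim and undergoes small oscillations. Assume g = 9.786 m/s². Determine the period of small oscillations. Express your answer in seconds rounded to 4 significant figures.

1.062 s

I_cm = ½mr² = 0.078437 kg·m². The pivot is at distance d = 0.1864 m from the centre of mass.
By the parallel-axis theorem, I = I_cm + md² = 0.078437 + 0.15687 = 0.23531 kg·m².
T = 2π√(I/(mgd)) = 2π√(0.23531/(4.515 × 9.786 × 0.1864)) = 1.062 s.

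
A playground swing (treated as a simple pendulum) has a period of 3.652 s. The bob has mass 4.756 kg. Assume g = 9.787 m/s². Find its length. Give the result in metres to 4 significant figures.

3.306 m

From T = 2π√(L/g), L = gT²/(4π²) = 9.787 × 3.6520²/(4π²) = 3.306 m.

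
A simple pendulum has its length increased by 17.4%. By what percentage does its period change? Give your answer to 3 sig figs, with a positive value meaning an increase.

8.35%

T ∝ √L, so T'/T = √(1.174) = 1.084.
Percentage change in T = (1.084 − 1) × 100% = 8.35%.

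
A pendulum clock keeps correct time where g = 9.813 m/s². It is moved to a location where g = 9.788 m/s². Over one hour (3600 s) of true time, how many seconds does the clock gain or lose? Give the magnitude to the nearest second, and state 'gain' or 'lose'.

The clock's period scales as T ∝ 1/√g, so T'/T = √(9.813/9.788) = 1.00128.
In 3600 s of true time the clock registers 3600/1.00128 = 3595.4 s, so it loses 5 s.

lose 5 s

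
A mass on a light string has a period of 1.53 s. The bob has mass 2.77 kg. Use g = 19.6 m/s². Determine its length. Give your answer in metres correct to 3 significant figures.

1.16 m

From T = 2π√(L/g), L = gT²/(4π²) = 19.6 × 1.530²/(4π²) = 1.16 m.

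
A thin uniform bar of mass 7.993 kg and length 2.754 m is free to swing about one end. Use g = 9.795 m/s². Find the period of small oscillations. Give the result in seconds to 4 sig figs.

For a physical pendulum T = 2π√(I/(mgd)), with d = 1.3770 m from pivot to centre of mass.
I_cm = mL²/12 = 7.993 × 2.754²/12 = 5.0519 kg·m²; I = I_cm + md² = 5.0519 + 7.993 × 1.3770² = 20.208 kg·m².
T = 2π√(20.208/(7.993 × 9.795 × 1.3770)) = 2.720 s.

2.720 s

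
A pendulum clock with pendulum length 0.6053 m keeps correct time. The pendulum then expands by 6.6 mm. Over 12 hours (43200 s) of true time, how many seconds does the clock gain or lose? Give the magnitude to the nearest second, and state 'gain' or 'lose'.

T ∝ √L, so T'/T = √(0.61190/0.6053) = 1.00544.
In 43200 s of true time the clock registers 43200/1.00544 = 42966.4 s, so it loses 234 s.

lose 234 s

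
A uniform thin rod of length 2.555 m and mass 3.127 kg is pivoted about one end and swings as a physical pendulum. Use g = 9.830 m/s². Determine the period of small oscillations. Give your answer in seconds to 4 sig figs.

2.615 s

For a physical pendulum T = 2π√(I/(mgd)), with d = 1.2775 m from pivot to centre of mass.
I_cm = mL²/12 = 3.127 × 2.555²/12 = 1.7011 kg·m²; I = I_cm + md² = 1.7011 + 3.127 × 1.2775² = 6.8044 kg·m².
T = 2π√(6.8044/(3.127 × 9.830 × 1.2775)) = 2.615 s.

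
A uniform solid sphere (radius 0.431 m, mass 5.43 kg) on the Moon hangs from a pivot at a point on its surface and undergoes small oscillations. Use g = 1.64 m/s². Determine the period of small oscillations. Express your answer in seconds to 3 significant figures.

3.81 s

I_cm = (2/5)mr² = 0.4035 kg·m². The pivot is at distance d = 0.431 m from the centre of mass.
By the parallel-axis theorem, I = I_cm + md² = 0.4035 + 1.009 = 1.412 kg·m².
T = 2π√(I/(mgd)) = 2π√(1.412/(5.43 × 1.64 × 0.431)) = 3.81 s.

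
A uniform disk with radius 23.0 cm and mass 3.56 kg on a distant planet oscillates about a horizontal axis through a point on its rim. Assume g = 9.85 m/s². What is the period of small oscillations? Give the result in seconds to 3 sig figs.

1.18 s

I_cm = ½mr² = 0.09416 kg·m². The pivot is at distance d = 0.230 m from the centre of mass.
By the parallel-axis theorem, I = I_cm + md² = 0.09416 + 0.1883 = 0.2825 kg·m².
T = 2π√(I/(mgd)) = 2π√(0.2825/(3.56 × 9.85 × 0.230)) = 1.18 s.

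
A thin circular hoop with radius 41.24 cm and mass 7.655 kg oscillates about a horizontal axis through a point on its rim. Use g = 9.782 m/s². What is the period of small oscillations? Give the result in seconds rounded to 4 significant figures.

1.824 s

I_cm = mr² = 1.3019 kg·m². The pivot is at distance d = 0.4124 m from the centre of mass.
By the parallel-axis theorem, I = I_cm + md² = 1.3019 + 1.3019 = 2.6038 kg·m².
T = 2π√(I/(mgd)) = 2π√(2.6038/(7.655 × 9.782 × 0.4124)) = 1.824 s.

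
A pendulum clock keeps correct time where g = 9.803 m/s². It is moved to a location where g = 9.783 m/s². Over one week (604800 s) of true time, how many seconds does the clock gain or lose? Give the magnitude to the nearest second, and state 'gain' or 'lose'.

lose 617 s

The clock's period scales as T ∝ 1/√g, so T'/T = √(9.803/9.783) = 1.00102.
In 604800 s of true time the clock registers 604800/1.00102 = 604182.7 s, so it loses 617 s.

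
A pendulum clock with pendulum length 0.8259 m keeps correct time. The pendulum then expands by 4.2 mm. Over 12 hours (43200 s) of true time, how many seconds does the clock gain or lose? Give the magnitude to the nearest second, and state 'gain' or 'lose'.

T ∝ √L, so T'/T = √(0.83010/0.8259) = 1.00254.
In 43200 s of true time the clock registers 43200/1.00254 = 43090.6 s, so it loses 109 s.

lose 109 s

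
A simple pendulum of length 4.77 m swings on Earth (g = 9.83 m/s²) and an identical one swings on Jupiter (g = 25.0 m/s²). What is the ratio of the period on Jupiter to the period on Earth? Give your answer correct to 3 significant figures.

T ∝ 1/√g, so T₂/T₁ = √(g₁/g₂) = √(9.83/25.0) = 0.627.

0.627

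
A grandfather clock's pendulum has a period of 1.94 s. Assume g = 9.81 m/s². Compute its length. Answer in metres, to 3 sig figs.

0.935 m

From T = 2π√(L/g), L = gT²/(4π²) = 9.81 × 1.940²/(4π²) = 0.935 m.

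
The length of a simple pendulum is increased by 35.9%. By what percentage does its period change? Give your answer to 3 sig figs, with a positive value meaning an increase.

T ∝ √L, so T'/T = √(1.359) = 1.166.
Percentage change in T = (1.166 − 1) × 100% = 16.6%.

16.6%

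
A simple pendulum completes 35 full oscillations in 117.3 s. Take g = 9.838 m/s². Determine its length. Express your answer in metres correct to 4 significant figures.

2.799 m

T = 117.3/35 = 3.3514 s.
From T = 2π√(L/g), L = gT²/(4π²) = 9.838 × 3.3514²/(4π²) = 2.799 m.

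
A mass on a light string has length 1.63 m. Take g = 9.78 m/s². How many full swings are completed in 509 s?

198

T = 2π√(L/g) = 2π√(1.63/9.78) = 2.565 s.
Number of complete oscillations = ⌊509/2.565⌋ = ⌊198.4⌋ = 198.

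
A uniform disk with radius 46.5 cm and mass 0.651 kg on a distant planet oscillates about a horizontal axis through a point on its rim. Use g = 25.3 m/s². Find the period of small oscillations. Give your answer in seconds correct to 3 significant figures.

1.04 s

I_cm = ½mr² = 0.07038 kg·m². The pivot is at distance d = 0.465 m from the centre of mass.
By the parallel-axis theorem, I = I_cm + md² = 0.07038 + 0.1408 = 0.2111 kg·m².
T = 2π√(I/(mgd)) = 2π√(0.2111/(0.651 × 25.3 × 0.465)) = 1.04 s.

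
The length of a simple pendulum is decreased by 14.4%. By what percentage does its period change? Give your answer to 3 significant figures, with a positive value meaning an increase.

T ∝ √L, so T'/T = √(0.8560) = 0.9252.
Percentage change in T = (0.9252 − 1) × 100% = -7.48%.

-7.48%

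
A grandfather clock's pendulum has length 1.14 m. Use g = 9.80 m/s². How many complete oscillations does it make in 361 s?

168

T = 2π√(L/g) = 2π√(1.14/9.80) = 2.143 s.
Number of complete oscillations = ⌊361/2.143⌋ = ⌊168.5⌋ = 168.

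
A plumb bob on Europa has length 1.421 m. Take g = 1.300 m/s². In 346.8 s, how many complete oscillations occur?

52

T = 2π√(L/g) = 2π√(1.421/1.300) = 6.5691 s.
Number of complete oscillations = ⌊346.8/6.5691⌋ = ⌊52.793⌋ = 52.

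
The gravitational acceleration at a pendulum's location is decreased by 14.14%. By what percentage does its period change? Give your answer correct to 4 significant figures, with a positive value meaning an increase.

T ∝ 1/√g, so T'/T = 1/√(0.85860) = 1.0792.
Percentage change in T = (1.0792 − 1) × 100% = 7.921%.

7.921%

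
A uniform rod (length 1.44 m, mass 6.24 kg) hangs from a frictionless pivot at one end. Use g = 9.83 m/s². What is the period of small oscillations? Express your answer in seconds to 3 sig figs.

1.96 s

For a physical pendulum T = 2π√(I/(mgd)), with d = 0.7200 m from pivot to centre of mass.
I_cm = mL²/12 = 6.24 × 1.44²/12 = 1.078 kg·m²; I = I_cm + md² = 1.078 + 6.24 × 0.7200² = 4.313 kg·m².
T = 2π√(4.313/(6.24 × 9.83 × 0.7200)) = 1.96 s.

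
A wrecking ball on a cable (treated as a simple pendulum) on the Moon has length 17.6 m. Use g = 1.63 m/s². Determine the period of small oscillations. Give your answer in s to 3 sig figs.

20.6 s

T = 2π√(L/g) = 2π√(17.6/1.63) = 2π × 3.286 = 20.6 s.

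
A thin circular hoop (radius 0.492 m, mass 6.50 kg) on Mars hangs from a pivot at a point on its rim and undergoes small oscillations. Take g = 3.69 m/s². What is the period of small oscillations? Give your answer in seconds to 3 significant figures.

3.24 s

I_cm = mr² = 1.573 kg·m². The pivot is at distance d = 0.492 m from the centre of mass.
By the parallel-axis theorem, I = I_cm + md² = 1.573 + 1.573 = 3.147 kg·m².
T = 2π√(I/(mgd)) = 2π√(3.147/(6.50 × 3.69 × 0.492)) = 3.24 s.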